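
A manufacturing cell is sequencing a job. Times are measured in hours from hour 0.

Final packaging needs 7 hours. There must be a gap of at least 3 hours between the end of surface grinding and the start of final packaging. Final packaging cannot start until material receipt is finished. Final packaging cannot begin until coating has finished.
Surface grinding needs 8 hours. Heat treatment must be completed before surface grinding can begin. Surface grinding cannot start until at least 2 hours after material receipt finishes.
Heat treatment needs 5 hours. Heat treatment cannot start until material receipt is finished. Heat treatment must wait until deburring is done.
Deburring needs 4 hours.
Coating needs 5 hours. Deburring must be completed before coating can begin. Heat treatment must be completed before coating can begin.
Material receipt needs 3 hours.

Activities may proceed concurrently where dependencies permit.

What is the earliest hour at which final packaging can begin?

Deburring has no prerequisites, so it starts at hour 0 and finishes at hour 4.
Material receipt has no prerequisites, so it starts at hour 0 and finishes at hour 3.
Heat treatment needs all of material receipt (finishes hour 3); deburring (finishes hour 4). That puts its earliest start at hour 4; it finishes at 4 + 5 = hour 9.
Coating needs all of deburring (finishes hour 4); heat treatment (finishes hour 9). That puts its earliest start at hour 9; it finishes at 9 + 5 = hour 14.
Surface grinding needs all of heat treatment (finishes hour 9); material receipt (finishes hour 3, plus 2-hour gap → hour 5). That puts its earliest start at hour 9; it finishes at 9 + 8 = hour 17.
Final packaging waits on surface grinding (finishes hour 17, plus 3-hour gap → hour 20); material receipt (finishes hour 3); coating (finishes hour 14). The latest of these is hour 20, which is the earliest final packaging can start.

20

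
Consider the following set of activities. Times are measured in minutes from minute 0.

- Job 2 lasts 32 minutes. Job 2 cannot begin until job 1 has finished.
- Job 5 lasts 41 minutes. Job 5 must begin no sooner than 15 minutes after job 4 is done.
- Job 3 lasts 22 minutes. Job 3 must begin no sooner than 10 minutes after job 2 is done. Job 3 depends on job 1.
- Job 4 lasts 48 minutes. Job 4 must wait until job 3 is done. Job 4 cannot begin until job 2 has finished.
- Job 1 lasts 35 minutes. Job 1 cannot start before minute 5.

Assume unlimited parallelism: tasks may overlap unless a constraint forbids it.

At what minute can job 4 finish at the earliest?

152

Job 1 cannot begin until its own release at minute 5. It runs from minute 5 to 5 + 35 = minute 40.
Job 2 cannot begin until job 1 (finishes minute 40). It runs from minute 40 to 40 + 32 = minute 72.
Job 3 has to wait for job 2 (finishes minute 72, plus 10-minute gap → minute 82); job 1 (finishes minute 40). The latest of these is minute 82, so job 3 runs minute 82 to 82 + 22 = minute 104.
Job 4 has to wait for job 3 (finishes minute 104); job 2 (finishes minute 72). The latest of these is minute 104, so job 4 runs minute 104 to 104 + 48 = minute 152.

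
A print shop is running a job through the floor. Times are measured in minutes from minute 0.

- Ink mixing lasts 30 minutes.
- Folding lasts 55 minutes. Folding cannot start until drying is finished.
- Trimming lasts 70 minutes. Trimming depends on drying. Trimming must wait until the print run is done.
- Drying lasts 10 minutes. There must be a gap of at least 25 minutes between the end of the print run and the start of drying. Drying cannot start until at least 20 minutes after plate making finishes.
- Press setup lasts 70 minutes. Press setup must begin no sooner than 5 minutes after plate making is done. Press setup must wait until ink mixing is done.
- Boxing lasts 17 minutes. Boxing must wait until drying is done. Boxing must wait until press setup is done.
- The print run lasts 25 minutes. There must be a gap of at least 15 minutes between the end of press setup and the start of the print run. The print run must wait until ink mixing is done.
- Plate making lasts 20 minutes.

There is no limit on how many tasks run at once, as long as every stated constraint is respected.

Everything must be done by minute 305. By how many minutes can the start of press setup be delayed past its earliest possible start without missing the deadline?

60

Ink mixing can start immediately at minute 0; it finishes at minute 30.
Plate making has no prerequisites, so it starts at minute 0 and finishes at minute 20.
For press setup: plate making (finishes minute 20, plus 5-minute gap → minute 25); ink mixing (finishes minute 30). Taking the maximum gives a start of minute 30, and it finishes at 30 + 70 = minute 100.

Working backward from the deadline:
Nothing follows trimming; the deadline of minute 305 is its only limit. It must start by 305 − 70 = minute 235.
Folding must finish by minute 305; it takes 55 minutes, so it must start by 305 − 55 = minute 250.
Nothing follows boxing; the deadline of minute 305 is its only limit. It must start by 305 − 17 = minute 288.
Drying has several dependents: trimming (must start by minute 235); folding (must start by minute 250); boxing (must start by minute 288). The earliest of those limits is minute 235, so drying must start by 235 − 10 = minute 225.
The print run feeds drying (must start by minute 225, minus 25-minute gap → minute 200); trimming (must start by minute 235). Taking the minimum, the print run must finish by minute 200 and start by 200 − 25 = minute 175.
Press setup has several dependents: the print run (must start by minute 175, minus 15-minute gap → minute 160); boxing (must start by minute 288). The earliest of those limits is minute 160, so press setup must start by 160 − 70 = minute 90.
So press setup can start as early as minute 30 and as late as minute 90, giving 90 − 30 = 60 minutes of slack.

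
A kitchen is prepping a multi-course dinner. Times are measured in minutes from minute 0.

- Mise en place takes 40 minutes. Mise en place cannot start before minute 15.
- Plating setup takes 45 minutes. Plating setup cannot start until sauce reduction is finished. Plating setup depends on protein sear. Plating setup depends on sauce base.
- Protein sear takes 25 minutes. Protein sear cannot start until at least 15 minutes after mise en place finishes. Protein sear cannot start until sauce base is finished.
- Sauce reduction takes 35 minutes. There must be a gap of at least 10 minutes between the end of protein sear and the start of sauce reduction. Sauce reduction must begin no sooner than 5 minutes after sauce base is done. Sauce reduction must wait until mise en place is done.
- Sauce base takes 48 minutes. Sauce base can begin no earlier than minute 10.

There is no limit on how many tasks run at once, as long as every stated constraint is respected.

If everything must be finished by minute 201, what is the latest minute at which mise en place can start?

Nothing follows plating setup; the deadline of minute 201 is its only limit. It must start by 201 − 45 = minute 156.
Since plating setup (must start by minute 156) depends on it, sauce reduction must finish by minute 156. Backing off its 35-minute duration gives a latest start of minute 121.
Protein sear feeds sauce reduction (must start by minute 121, minus 10-minute gap → minute 111); plating setup (must start by minute 156). Taking the minimum, protein sear must finish by minute 111 and start by 111 − 25 = minute 86.
Mise en place must finish in time for protein sear (must start by minute 86, minus 15-minute gap → minute 71); sauce reduction (must start by minute 121). The tightest is minute 71, so mise en place must start by 71 − 40 = minute 31.

31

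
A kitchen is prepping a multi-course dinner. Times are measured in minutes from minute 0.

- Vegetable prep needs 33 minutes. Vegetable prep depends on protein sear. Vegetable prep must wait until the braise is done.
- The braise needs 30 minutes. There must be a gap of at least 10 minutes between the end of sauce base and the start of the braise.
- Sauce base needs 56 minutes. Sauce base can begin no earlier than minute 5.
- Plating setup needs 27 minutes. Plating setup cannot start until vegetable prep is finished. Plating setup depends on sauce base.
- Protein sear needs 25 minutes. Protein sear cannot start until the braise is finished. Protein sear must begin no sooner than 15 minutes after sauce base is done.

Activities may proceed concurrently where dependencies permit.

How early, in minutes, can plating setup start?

159

Sauce base cannot begin until its own release at minute 5. It runs from minute 5 to 5 + 56 = minute 61.
After sauce base (finishes minute 61, plus 10-minute gap → minute 71), the braise can start at minute 71 and finishes at minute 101.
Protein sear cannot start until the braise (finishes minute 101); sauce base (finishes minute 61, plus 15-minute gap → minute 76). The controlling bound is minute 101, so protein sear finishes at 101 + 25 = minute 126.
Vegetable prep cannot start until protein sear (finishes minute 126); the braise (finishes minute 101). The controlling bound is minute 126, so vegetable prep finishes at 126 + 33 = minute 159.
Plating setup waits on vegetable prep (finishes minute 159); sauce base (finishes minute 61). The latest of these is minute 159, which is the earliest plating setup can start.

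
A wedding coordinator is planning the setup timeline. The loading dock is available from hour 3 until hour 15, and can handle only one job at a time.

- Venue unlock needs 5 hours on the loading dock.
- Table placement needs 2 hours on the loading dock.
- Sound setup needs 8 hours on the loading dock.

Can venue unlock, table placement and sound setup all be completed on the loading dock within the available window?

The loading dock window is 15 − 3 = 12 hours.
Running back to back, the jobs need 5 + 2 + 8 = 15 hours on the loading dock.
Since 15 > 12, they cannot all fit.

No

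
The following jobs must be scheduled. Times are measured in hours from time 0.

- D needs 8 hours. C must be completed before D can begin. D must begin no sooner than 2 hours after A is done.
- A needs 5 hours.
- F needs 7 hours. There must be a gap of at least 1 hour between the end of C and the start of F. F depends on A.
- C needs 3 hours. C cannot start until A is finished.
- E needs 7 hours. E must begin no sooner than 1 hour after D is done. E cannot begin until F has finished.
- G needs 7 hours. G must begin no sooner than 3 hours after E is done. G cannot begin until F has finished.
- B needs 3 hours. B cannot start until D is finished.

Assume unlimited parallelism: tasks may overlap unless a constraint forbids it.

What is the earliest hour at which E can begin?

17

Nothing blocks A, so it runs from hour 0 to hour 5.
C cannot begin until A (finishes hour 5). It runs from hour 5 to 5 + 3 = hour 8.
F needs all of C (finishes hour 8, plus 1-hour gap → hour 9); A (finishes hour 5). That puts its earliest start at hour 9; it finishes at 9 + 7 = hour 16.
D has to wait for C (finishes hour 8); A (finishes hour 5, plus 2-hour gap → hour 7). The latest of these is hour 8, so D runs hour 8 to 8 + 8 = hour 16.
E waits on D (finishes hour 16, plus 1-hour gap → hour 17); F (finishes hour 16). The latest of these is hour 17, which is the earliest E can start.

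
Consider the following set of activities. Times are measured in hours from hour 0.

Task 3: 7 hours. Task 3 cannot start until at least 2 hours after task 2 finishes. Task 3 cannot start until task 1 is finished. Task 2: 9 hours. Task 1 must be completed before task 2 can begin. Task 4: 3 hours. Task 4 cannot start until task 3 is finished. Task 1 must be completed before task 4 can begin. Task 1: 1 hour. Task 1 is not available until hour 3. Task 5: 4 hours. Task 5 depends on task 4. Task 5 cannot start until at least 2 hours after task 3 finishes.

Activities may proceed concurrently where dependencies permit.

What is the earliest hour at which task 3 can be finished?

22

After its own release at hour 3, task 1 can start at hour 3 and finishes at hour 4.
Task 2 cannot begin until task 1 (finishes hour 4). It runs from hour 4 to 4 + 9 = hour 13.
Task 3 needs all of task 2 (finishes hour 13, plus 2-hour gap → hour 15); task 1 (finishes hour 4). That puts its earliest start at hour 15; it finishes at 15 + 7 = hour 22.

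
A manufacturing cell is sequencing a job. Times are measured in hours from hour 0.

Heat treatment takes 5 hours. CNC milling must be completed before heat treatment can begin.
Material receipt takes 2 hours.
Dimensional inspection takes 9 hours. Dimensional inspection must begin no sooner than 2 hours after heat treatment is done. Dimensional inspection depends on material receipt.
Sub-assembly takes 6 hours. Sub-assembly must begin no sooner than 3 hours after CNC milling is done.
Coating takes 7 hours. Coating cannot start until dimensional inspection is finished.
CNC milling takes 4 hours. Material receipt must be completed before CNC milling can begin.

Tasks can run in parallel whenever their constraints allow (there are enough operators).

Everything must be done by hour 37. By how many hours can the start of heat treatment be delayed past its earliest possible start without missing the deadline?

8

Nothing blocks material receipt, so it runs from hour 0 to hour 2.
CNC milling waits on material receipt (finishes hour 2), so it starts at hour 2 and finishes at 2 + 4 = hour 6.
Heat treatment waits on CNC milling (finishes hour 6), so it starts at hour 6 and finishes at 6 + 5 = hour 11.

Working backward from the deadline:
Nothing follows coating; the deadline of hour 37 is its only limit. It must start by 37 − 7 = hour 30.
Dimensional inspection has to be done before coating (must start by hour 30). That means finishing by hour 30, i.e. starting by 30 − 9 = hour 21.
Since dimensional inspection (must start by hour 21, minus 2-hour gap → hour 19) depends on it, heat treatment must finish by hour 19. Backing off its 5-hour duration gives a latest start of hour 14.
So heat treatment can start as early as hour 6 and as late as hour 14, giving 14 − 6 = 8 hours of slack.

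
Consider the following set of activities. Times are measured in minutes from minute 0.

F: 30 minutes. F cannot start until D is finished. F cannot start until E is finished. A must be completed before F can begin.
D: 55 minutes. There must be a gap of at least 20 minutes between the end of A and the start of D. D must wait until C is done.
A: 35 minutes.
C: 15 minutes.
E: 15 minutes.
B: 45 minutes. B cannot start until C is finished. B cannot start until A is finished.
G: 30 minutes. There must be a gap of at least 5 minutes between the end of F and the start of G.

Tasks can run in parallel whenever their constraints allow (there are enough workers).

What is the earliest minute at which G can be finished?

Nothing blocks E, so it runs from minute 0 to minute 15.
Nothing blocks C, so it runs from minute 0 to minute 15.
A has no prerequisites, so it starts at minute 0 and finishes at minute 35.
D cannot start until A (finishes minute 35, plus 20-minute gap → minute 55); C (finishes minute 15). The controlling bound is minute 55, so D finishes at 55 + 55 = minute 110.
For F: D (finishes minute 110); E (finishes minute 15); A (finishes minute 35). Taking the maximum gives a start of minute 110, and it finishes at 110 + 30 = minute 140.
G cannot begin until F (finishes minute 140, plus 5-minute gap → minute 145). It runs from minute 145 to 145 + 30 = minute 175.

175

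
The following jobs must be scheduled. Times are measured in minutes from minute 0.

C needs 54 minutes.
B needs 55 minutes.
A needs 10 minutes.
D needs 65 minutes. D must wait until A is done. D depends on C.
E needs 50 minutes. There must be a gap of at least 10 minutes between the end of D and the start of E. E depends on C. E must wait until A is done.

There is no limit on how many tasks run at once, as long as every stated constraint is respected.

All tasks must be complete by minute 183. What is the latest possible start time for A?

Nothing follows E; the deadline of minute 183 is its only limit. It must start by 183 − 50 = minute 133.
D has to be done before E (must start by minute 133, minus 10-minute gap → minute 123). That means finishing by minute 123, i.e. starting by 123 − 65 = minute 58.
A feeds D (must start by minute 58); E (must start by minute 133). Taking the minimum, A must finish by minute 58 and start by 58 − 10 = minute 48.

48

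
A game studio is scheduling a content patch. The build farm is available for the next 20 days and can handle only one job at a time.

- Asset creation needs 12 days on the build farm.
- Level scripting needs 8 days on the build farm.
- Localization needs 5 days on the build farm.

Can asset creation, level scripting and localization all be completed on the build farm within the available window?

Running back to back, the jobs need 12 + 8 + 5 = 25 days on the build farm.
Since 25 > 20, they cannot all fit.

No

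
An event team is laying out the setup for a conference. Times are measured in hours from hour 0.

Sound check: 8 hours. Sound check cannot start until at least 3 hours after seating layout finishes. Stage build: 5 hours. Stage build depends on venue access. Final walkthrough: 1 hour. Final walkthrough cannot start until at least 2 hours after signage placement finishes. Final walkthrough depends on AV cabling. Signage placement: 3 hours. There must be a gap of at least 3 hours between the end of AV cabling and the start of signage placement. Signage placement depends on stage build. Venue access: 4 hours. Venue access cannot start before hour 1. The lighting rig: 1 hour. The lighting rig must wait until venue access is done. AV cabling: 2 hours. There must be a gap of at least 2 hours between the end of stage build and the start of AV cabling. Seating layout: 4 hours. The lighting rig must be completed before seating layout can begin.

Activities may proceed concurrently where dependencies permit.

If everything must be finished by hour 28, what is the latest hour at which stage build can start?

10

Final walkthrough must finish by hour 28; it takes 1 hour, so it must start by 28 − 1 = hour 27.
Since final walkthrough (must start by hour 27, minus 2-hour gap → hour 25) depends on it, signage placement must finish by hour 25. Backing off its 3-hour duration gives a latest start of hour 22.
AV cabling must finish in time for signage placement (must start by hour 22, minus 3-hour gap → hour 19); final walkthrough (must start by hour 27). The tightest is hour 19, so AV cabling must start by 19 − 2 = hour 17.
Stage build feeds AV cabling (must start by hour 17, minus 2-hour gap → hour 15); signage placement (must start by hour 22). Taking the minimum, stage build must finish by hour 15 and start by 15 − 5 = hour 10.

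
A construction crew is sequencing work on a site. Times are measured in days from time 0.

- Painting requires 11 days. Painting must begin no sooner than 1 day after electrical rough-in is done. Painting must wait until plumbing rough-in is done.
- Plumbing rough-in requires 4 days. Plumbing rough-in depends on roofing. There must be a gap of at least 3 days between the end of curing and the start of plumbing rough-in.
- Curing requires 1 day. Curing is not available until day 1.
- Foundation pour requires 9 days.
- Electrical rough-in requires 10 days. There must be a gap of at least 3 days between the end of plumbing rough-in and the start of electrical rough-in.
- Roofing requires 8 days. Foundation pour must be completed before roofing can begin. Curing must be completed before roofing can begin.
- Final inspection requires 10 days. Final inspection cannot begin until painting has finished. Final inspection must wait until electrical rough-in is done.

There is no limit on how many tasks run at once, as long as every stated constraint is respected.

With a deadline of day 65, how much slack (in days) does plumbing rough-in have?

9

Curing waits on its own release at day 1, so it starts at day 1 and finishes at 1 + 1 = day 2.
Foundation pour has no prerequisites, so it starts at day 0 and finishes at day 9.
For roofing: foundation pour (finishes day 9); curing (finishes day 2). Taking the maximum gives a start of day 9, and it finishes at 9 + 8 = day 17.
Plumbing rough-in needs all of roofing (finishes day 17); curing (finishes day 2, plus 3-day gap → day 5). That puts its earliest start at day 17; it finishes at 17 + 4 = day 21.

Working backward from the deadline:
Final inspection has no dependents, so it just needs to finish by day 65. Starting by 65 − 10 = day 55 achieves that.
Since final inspection (must start by day 55) depends on it, painting must finish by day 55. Backing off its 11-day duration gives a latest start of day 44.
Electrical rough-in must finish in time for painting (must start by day 44, minus 1-day gap → day 43); final inspection (must start by day 55). The tightest is day 43, so electrical rough-in must start by 43 − 10 = day 33.
Plumbing rough-in feeds electrical rough-in (must start by day 33, minus 3-day gap → day 30); painting (must start by day 44). Taking the minimum, plumbing rough-in must finish by day 30 and start by 30 − 4 = day 26.
So plumbing rough-in can start as early as day 17 and as late as day 26, giving 26 − 17 = 9 days of slack.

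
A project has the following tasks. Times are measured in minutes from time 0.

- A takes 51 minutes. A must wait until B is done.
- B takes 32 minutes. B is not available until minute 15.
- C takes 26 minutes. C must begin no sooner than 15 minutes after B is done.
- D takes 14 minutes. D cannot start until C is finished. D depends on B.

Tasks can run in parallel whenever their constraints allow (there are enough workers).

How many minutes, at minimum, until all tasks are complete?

102

B waits on its own release at minute 15, so it starts at minute 15 and finishes at 15 + 32 = minute 47.
C waits on B (finishes minute 47, plus 15-minute gap → minute 62), so it starts at minute 62 and finishes at 62 + 26 = minute 88.
D has to wait for C (finishes minute 88); B (finishes minute 47). The latest of these is minute 88, so D runs minute 88 to 88 + 14 = minute 102.
A waits on B (finishes minute 47), so it starts at minute 47 and finishes at 47 + 51 = minute 98.
All tasks are finished once the last one completes. Finish times: A at 98, B at 47, C at 88, D at 102. The latest is minute 102.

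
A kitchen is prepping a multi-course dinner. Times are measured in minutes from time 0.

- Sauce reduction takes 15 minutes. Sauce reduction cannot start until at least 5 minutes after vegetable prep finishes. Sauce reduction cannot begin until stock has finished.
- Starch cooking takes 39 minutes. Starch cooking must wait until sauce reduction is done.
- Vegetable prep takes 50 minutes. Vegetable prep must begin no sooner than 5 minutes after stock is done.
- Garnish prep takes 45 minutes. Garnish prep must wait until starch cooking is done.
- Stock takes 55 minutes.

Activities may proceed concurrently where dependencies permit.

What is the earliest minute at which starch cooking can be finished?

169

Nothing blocks stock, so it runs from minute 0 to minute 55.
Vegetable prep waits on stock (finishes minute 55, plus 5-minute gap → minute 60), so it starts at minute 60 and finishes at 60 + 50 = minute 110.
Sauce reduction needs all of vegetable prep (finishes minute 110, plus 5-minute gap → minute 115); stock (finishes minute 55). That puts its earliest start at minute 115; it finishes at 115 + 15 = minute 130.
Starch cooking waits on sauce reduction (finishes minute 130), so it starts at minute 130 and finishes at 130 + 39 = minute 169.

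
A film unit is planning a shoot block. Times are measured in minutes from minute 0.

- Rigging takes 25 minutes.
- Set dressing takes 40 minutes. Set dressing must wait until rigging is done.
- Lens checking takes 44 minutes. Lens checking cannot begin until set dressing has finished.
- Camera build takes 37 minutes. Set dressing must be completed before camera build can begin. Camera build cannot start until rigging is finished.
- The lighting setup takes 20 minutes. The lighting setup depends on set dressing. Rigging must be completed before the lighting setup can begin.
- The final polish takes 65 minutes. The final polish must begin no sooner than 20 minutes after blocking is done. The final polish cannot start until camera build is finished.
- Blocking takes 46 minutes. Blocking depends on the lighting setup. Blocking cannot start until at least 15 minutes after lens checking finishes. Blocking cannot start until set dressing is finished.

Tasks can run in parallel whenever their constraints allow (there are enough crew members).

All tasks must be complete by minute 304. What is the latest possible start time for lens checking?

The final polish must finish by minute 304; it takes 65 minutes, so it must start by 304 − 65 = minute 239.
Blocking has to be done before the final polish (must start by minute 239, minus 20-minute gap → minute 219). That means finishing by minute 219, i.e. starting by 219 − 46 = minute 173.
Since blocking (must start by minute 173, minus 15-minute gap → minute 158) depends on it, lens checking must finish by minute 158. Backing off its 44-minute duration gives a latest start of minute 114.

114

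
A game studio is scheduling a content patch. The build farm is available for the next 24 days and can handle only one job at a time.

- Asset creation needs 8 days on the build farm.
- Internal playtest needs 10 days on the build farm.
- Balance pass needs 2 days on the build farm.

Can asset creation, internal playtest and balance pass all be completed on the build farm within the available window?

Yes

Running back to back, the jobs need 8 + 10 + 2 = 20 days on the build farm.
Since 20 ≤ 24, they fit within the window.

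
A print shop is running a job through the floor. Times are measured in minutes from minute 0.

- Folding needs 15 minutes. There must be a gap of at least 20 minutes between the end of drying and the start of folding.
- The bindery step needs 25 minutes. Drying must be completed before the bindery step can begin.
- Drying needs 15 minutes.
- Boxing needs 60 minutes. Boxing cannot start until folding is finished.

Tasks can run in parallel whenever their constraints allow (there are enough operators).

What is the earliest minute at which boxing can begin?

50

Nothing blocks drying, so it runs from minute 0 to minute 15.
Folding cannot begin until drying (finishes minute 15, plus 20-minute gap → minute 35). It runs from minute 35 to 35 + 15 = minute 50.
Boxing waits on folding (finishes minute 50), so the earliest it can start is minute 50.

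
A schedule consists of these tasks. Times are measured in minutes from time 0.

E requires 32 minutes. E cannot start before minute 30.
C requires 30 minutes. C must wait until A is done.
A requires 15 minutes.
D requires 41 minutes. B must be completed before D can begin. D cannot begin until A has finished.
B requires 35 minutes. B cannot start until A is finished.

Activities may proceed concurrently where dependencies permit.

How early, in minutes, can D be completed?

A has no prerequisites, so it starts at minute 0 and finishes at minute 15.
After A (finishes minute 15), B can start at minute 15 and finishes at minute 50.
For D: B (finishes minute 50); A (finishes minute 15). Taking the maximum gives a start of minute 50, and it finishes at 50 + 41 = minute 91.

91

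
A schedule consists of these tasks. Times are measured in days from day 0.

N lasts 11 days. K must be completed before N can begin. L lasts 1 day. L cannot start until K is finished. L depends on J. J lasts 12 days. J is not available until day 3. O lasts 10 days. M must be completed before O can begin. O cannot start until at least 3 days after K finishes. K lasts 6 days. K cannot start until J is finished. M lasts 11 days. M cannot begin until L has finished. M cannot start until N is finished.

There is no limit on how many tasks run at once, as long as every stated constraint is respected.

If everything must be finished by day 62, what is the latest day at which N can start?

O must finish by day 62; it takes 10 days, so it must start by 62 − 10 = day 52.
M must finish before O (must start by day 52). With an 11-day duration, M must start by 52 − 11 = day 41.
N must finish before M (must start by day 41). With an 11-day duration, N must start by 41 − 11 = day 30.

30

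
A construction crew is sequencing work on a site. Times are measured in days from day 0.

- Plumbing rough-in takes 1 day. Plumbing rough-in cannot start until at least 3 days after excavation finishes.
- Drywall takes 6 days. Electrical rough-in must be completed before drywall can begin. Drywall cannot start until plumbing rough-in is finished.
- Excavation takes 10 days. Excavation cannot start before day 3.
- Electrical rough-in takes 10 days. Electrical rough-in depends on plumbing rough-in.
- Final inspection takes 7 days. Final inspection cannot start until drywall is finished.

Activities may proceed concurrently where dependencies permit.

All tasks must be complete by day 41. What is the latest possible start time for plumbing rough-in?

Nothing follows final inspection; the deadline of day 41 is its only limit. It must start by 41 − 7 = day 34.
Drywall has to be done before final inspection (must start by day 34). That means finishing by day 34, i.e. starting by 34 − 6 = day 28.
Electrical rough-in has to be done before drywall (must start by day 28). That means finishing by day 28, i.e. starting by 28 − 10 = day 18.
Plumbing rough-in must finish in time for electrical rough-in (must start by day 18); drywall (must start by day 28). The tightest is day 18, so plumbing rough-in must start by 18 − 1 = day 17.

17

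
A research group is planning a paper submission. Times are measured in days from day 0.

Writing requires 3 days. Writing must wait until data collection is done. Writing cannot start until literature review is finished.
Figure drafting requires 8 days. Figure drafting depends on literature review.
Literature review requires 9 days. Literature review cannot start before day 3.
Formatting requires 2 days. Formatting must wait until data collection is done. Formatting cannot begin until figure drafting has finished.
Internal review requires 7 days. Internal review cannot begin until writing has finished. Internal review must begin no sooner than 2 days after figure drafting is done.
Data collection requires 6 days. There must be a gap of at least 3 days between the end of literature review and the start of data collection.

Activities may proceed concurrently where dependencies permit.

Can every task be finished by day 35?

Yes

Literature review cannot begin until its own release at day 3. It runs from day 3 to 3 + 9 = day 12.
Figure drafting waits on literature review (finishes day 12), so it starts at day 12 and finishes at 12 + 8 = day 20.
After literature review (finishes day 12, plus 3-day gap → day 15), data collection can start at day 15 and finishes at day 21.
Formatting needs all of data collection (finishes day 21); figure drafting (finishes day 20). That puts its earliest start at day 21; it finishes at 21 + 2 = day 23.
Writing cannot start until data collection (finishes day 21); literature review (finishes day 12). The controlling bound is day 21, so writing finishes at 21 + 3 = day 24.
For internal review: writing (finishes day 24); figure drafting (finishes day 20, plus 2-day gap → day 22). Taking the maximum gives a start of day 24, and it finishes at 24 + 7 = day 31.
Every task is finished by day 31, which is no later than the deadline of 35, so the schedule is feasible.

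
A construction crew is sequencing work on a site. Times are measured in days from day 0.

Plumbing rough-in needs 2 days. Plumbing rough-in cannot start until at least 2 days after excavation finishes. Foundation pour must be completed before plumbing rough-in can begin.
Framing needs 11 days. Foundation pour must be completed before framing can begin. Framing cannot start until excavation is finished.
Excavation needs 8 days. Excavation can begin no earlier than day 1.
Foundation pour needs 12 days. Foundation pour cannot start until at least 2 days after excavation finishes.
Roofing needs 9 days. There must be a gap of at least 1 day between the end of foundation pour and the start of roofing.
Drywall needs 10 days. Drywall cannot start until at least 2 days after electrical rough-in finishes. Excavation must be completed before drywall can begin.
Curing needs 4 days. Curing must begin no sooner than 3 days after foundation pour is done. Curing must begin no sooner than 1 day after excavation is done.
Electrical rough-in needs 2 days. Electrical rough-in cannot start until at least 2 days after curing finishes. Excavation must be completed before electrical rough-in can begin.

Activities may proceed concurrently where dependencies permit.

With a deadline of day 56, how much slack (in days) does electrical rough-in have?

10

Excavation waits on its own release at day 1, so it starts at day 1 and finishes at 1 + 8 = day 9.
Foundation pour waits on excavation (finishes day 9, plus 2-day gap → day 11), so it starts at day 11 and finishes at 11 + 12 = day 23.
Curing needs all of foundation pour (finishes day 23, plus 3-day gap → day 26); excavation (finishes day 9, plus 1-day gap → day 10). That puts its earliest start at day 26; it finishes at 26 + 4 = day 30.
Electrical rough-in cannot start until curing (finishes day 30, plus 2-day gap → day 32); excavation (finishes day 9). The controlling bound is day 32, so electrical rough-in finishes at 32 + 2 = day 34.

Working backward from the deadline:
To finish by day 56, drywall (duration 10) must start no later than day 46.
Electrical rough-in must finish before drywall (must start by day 46, minus 2-day gap → day 44). With a 2-day duration, electrical rough-in must start by 44 − 2 = day 42.
So electrical rough-in can start as early as day 32 and as late as day 42, giving 42 − 32 = 10 days of slack.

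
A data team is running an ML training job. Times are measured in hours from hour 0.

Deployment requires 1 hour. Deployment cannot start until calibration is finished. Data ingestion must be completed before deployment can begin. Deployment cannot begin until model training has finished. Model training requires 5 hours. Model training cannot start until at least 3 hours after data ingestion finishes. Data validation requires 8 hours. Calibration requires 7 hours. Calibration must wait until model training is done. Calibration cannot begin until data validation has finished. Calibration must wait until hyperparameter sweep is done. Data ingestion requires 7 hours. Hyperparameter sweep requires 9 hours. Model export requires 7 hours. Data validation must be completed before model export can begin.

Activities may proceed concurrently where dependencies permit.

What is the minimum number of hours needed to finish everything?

23

Nothing blocks hyperparameter sweep, so it runs from hour 0 to hour 9.
Data validation has no prerequisites, so it starts at hour 0 and finishes at hour 8.
Model export waits on data validation (finishes hour 8), so it starts at hour 8 and finishes at 8 + 7 = hour 15.
Data ingestion can start immediately at hour 0; it finishes at hour 7.
Model training waits on data ingestion (finishes hour 7, plus 3-hour gap → hour 10), so it starts at hour 10 and finishes at 10 + 5 = hour 15.
For calibration: model training (finishes hour 15); data validation (finishes hour 8); hyperparameter sweep (finishes hour 9). Taking the maximum gives a start of hour 15, and it finishes at 15 + 7 = hour 22.
Deployment cannot start until calibration (finishes hour 22); data ingestion (finishes hour 7); model training (finishes hour 15). The controlling bound is hour 22, so deployment finishes at 22 + 1 = hour 23.
All tasks are finished once the last one completes. Finish times: Data ingestion at 7, Data validation at 8, Hyperparameter sweep at 9, Model training at 15, Calibration at 22, Model export at 15, Deployment at 23. The latest is hour 23.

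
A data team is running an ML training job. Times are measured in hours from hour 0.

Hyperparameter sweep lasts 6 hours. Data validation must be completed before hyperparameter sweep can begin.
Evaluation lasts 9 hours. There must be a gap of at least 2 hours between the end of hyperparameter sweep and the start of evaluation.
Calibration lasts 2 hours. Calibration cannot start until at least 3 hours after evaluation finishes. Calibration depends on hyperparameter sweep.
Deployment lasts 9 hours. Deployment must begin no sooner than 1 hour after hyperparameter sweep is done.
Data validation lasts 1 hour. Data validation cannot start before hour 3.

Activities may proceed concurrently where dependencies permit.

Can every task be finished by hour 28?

Yes

Data validation waits on its own release at hour 3, so it starts at hour 3 and finishes at 3 + 1 = hour 4.
After data validation (finishes hour 4), hyperparameter sweep can start at hour 4 and finishes at hour 10.
Deployment waits on hyperparameter sweep (finishes hour 10, plus 1-hour gap → hour 11), so it starts at hour 11 and finishes at 11 + 9 = hour 20.
After hyperparameter sweep (finishes hour 10, plus 2-hour gap → hour 12), evaluation can start at hour 12 and finishes at hour 21.
For calibration: evaluation (finishes hour 21, plus 3-hour gap → hour 24); hyperparameter sweep (finishes hour 10). Taking the maximum gives a start of hour 24, and it finishes at 24 + 2 = hour 26.
Every task is finished by hour 26, which is no later than the deadline of 28, so the schedule is feasible.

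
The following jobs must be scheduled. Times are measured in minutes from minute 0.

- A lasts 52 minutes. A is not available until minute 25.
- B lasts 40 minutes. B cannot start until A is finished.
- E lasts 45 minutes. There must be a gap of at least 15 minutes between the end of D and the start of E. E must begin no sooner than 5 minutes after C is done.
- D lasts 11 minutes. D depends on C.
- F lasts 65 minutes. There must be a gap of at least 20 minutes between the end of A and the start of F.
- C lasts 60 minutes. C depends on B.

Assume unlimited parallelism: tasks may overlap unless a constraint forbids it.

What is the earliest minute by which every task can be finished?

A cannot begin until its own release at minute 25. It runs from minute 25 to 25 + 52 = minute 77.
After A (finishes minute 77, plus 20-minute gap → minute 97), F can start at minute 97 and finishes at minute 162.
B cannot begin until A (finishes minute 77). It runs from minute 77 to 77 + 40 = minute 117.
C waits on B (finishes minute 117), so it starts at minute 117 and finishes at 117 + 60 = minute 177.
After C (finishes minute 177), D can start at minute 177 and finishes at minute 188.
E needs all of D (finishes minute 188, plus 15-minute gap → minute 203); C (finishes minute 177, plus 5-minute gap → minute 182). That puts its earliest start at minute 203; it finishes at 203 + 45 = minute 248.
All tasks are finished once the last one completes. Finish times: A at 77, B at 117, C at 177, D at 188, E at 248, F at 162. The latest is minute 248.

248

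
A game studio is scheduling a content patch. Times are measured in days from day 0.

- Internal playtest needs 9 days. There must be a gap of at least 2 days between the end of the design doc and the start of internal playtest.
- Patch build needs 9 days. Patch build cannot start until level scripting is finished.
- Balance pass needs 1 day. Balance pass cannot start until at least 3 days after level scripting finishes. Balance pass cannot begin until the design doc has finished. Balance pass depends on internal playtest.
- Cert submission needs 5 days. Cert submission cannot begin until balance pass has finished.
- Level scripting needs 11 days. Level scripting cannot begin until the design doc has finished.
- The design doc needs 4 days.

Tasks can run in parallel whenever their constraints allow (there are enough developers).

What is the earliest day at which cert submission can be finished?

24

The design doc can start immediately at day 0; it finishes at day 4.
After the design doc (finishes day 4, plus 2-day gap → day 6), internal playtest can start at day 6 and finishes at day 15.
Level scripting cannot begin until the design doc (finishes day 4). It runs from day 4 to 4 + 11 = day 15.
Balance pass cannot start until level scripting (finishes day 15, plus 3-day gap → day 18); the design doc (finishes day 4); internal playtest (finishes day 15). The controlling bound is day 18, so balance pass finishes at 18 + 1 = day 19.
After balance pass (finishes day 19), cert submission can start at day 19 and finishes at day 24.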